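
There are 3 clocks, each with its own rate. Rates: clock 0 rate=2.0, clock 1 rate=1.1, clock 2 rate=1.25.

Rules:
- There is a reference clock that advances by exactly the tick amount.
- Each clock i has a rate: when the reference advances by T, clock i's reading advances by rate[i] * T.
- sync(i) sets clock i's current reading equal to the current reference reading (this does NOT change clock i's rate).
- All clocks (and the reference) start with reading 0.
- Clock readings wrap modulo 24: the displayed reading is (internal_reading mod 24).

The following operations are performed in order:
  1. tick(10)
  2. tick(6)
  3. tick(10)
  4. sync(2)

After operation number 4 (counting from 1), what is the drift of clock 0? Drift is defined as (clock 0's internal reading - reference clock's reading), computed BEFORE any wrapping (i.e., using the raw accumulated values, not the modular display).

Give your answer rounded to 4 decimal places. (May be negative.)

Answer: 26.0000

Derivation:
After op 1 tick(10): ref=10.0000 raw=[20.0000 11.0000 12.5000]
After op 2 tick(6): ref=16.0000 raw=[32.0000 17.6000 20.0000]
After op 3 tick(10): ref=26.0000 raw=[52.0000 28.6000 32.5000]
After op 4 sync(2): ref=26.0000 raw=[52.0000 28.6000 26.0000]
Drift of clock 0 after op 4: 52.0000 - 26.0000 = 26.0000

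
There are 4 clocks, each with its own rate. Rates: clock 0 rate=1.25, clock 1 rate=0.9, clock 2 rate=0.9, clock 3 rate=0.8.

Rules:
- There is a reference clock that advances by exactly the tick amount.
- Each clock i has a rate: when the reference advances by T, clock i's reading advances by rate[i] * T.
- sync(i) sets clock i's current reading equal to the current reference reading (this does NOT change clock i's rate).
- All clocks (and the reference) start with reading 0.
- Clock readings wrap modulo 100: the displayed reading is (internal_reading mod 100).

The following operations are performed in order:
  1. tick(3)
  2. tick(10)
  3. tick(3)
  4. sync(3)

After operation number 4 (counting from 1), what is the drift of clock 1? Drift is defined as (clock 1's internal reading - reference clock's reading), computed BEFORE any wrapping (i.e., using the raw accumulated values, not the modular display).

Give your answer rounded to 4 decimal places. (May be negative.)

Answer: -1.6000

Derivation:
After op 1 tick(3): ref=3.0000 raw=[3.7500 2.7000 2.7000 2.4000]
After op 2 tick(10): ref=13.0000 raw=[16.2500 11.7000 11.7000 10.4000]
After op 3 tick(3): ref=16.0000 raw=[20.0000 14.4000 14.4000 12.8000]
After op 4 sync(3): ref=16.0000 raw=[20.0000 14.4000 14.4000 16.0000]
Drift of clock 1 after op 4: 14.4000 - 16.0000 = -1.6000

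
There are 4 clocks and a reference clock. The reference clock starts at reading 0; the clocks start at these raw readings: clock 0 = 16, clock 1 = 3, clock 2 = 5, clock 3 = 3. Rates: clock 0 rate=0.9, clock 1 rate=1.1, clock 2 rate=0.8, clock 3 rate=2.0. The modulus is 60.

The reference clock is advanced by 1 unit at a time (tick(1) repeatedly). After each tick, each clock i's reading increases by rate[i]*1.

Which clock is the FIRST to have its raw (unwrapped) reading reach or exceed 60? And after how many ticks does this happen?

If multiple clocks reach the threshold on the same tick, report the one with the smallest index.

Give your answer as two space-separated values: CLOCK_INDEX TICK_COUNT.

Answer: 3 29

Derivation:
clock 0: start=16, rate=0.9, needs 60-16 = 44; ticks = ceil(44/0.9) = ceil(48.8889) = 49; reading at tick 49 = 16 + 0.9*49 = 60.1000
clock 1: start=3, rate=1.1, needs 60-3 = 57; ticks = ceil(57/1.1) = ceil(51.8182) = 52; reading at tick 52 = 3 + 1.1*52 = 60.2000
clock 2: start=5, rate=0.8, needs 60-5 = 55; ticks = ceil(55/0.8) = ceil(68.7500) = 69; reading at tick 69 = 5 + 0.8*69 = 60.2000
clock 3: start=3, rate=2.0, needs 60-3 = 57; ticks = ceil(57/2.0) = ceil(28.5000) = 29; reading at tick 29 = 3 + 2.0*29 = 61.0000
Minimum tick count = 29; winners = [3]; smallest index = 3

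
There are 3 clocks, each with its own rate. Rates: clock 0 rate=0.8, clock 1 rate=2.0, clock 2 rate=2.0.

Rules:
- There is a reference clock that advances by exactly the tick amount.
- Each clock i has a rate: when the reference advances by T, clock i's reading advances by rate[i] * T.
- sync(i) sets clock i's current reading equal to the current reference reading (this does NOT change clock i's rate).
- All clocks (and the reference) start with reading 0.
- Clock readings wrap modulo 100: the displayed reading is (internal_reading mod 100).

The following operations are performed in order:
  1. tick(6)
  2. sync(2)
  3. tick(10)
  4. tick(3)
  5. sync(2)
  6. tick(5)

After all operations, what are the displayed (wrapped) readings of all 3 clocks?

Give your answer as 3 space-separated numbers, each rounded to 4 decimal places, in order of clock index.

Answer: 19.2000 48.0000 29.0000

Derivation:
After op 1 tick(6): ref=6.0000 raw=[4.8000 12.0000 12.0000]
After op 2 sync(2): ref=6.0000 raw=[4.8000 12.0000 6.0000]
After op 3 tick(10): ref=16.0000 raw=[12.8000 32.0000 26.0000]
After op 4 tick(3): ref=19.0000 raw=[15.2000 38.0000 32.0000]
After op 5 sync(2): ref=19.0000 raw=[15.2000 38.0000 19.0000]
After op 6 tick(5): ref=24.0000 raw=[19.2000 48.0000 29.0000]
Wrap final raw readings (mod 100): 19.2000 mod 100 = 19.2000; 48.0000 mod 100 = 48.0000; 29.0000 mod 100 = 29.0000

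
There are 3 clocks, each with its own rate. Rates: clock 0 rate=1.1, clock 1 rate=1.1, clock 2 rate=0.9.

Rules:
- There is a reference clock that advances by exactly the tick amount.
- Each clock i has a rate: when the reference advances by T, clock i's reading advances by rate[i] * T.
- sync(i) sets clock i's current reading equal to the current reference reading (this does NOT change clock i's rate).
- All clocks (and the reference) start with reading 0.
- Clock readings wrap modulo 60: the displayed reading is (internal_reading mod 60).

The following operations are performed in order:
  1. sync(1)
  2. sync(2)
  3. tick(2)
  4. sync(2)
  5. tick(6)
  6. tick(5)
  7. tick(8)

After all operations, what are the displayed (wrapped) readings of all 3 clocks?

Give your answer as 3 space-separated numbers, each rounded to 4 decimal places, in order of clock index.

Answer: 23.1000 23.1000 19.1000

Derivation:
After op 1 sync(1): ref=0.0000 raw=[0.0000 0.0000 0.0000]
After op 2 sync(2): ref=0.0000 raw=[0.0000 0.0000 0.0000]
After op 3 tick(2): ref=2.0000 raw=[2.2000 2.2000 1.8000]
After op 4 sync(2): ref=2.0000 raw=[2.2000 2.2000 2.0000]
After op 5 tick(6): ref=8.0000 raw=[8.8000 8.8000 7.4000]
After op 6 tick(5): ref=13.0000 raw=[14.3000 14.3000 11.9000]
After op 7 tick(8): ref=21.0000 raw=[23.1000 23.1000 19.1000]
Wrap final raw readings (mod 60): 23.1000 mod 60 = 23.1000; 23.1000 mod 60 = 23.1000; 19.1000 mod 60 = 19.1000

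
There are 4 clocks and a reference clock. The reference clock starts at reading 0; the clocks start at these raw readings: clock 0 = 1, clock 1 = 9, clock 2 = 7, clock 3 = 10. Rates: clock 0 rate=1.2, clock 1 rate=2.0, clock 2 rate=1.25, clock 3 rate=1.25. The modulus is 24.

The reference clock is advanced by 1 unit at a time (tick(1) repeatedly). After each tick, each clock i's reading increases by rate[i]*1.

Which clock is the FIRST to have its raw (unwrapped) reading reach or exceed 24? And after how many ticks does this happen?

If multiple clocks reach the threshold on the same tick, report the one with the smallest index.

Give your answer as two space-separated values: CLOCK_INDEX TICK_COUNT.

clock 0: start=1, rate=1.2, needs 24-1 = 23; ticks = ceil(23/1.2) = ceil(19.1667) = 20; reading at tick 20 = 1 + 1.2*20 = 25.0000
clock 1: start=9, rate=2.0, needs 24-9 = 15; ticks = ceil(15/2.0) = ceil(7.5000) = 8; reading at tick 8 = 9 + 2.0*8 = 25.0000
clock 2: start=7, rate=1.25, needs 24-7 = 17; ticks = ceil(17/1.25) = ceil(13.6000) = 14; reading at tick 14 = 7 + 1.25*14 = 24.5000
clock 3: start=10, rate=1.25, needs 24-10 = 14; ticks = ceil(14/1.25) = ceil(11.2000) = 12; reading at tick 12 = 10 + 1.25*12 = 25.0000
Minimum tick count = 8; winners = [1]; smallest index = 1

Answer: 1 8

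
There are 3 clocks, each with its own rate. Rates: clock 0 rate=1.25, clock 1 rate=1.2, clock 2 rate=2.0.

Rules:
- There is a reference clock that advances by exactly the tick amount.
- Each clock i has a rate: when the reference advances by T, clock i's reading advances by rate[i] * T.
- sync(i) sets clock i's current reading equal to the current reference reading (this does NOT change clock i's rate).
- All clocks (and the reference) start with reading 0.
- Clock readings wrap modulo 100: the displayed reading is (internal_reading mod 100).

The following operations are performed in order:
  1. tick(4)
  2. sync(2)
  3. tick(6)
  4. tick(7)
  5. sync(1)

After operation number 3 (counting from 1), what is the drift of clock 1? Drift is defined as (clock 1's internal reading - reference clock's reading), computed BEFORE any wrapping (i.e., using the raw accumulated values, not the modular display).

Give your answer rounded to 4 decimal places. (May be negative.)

Answer: 2.0000

Derivation:
After op 1 tick(4): ref=4.0000 raw=[5.0000 4.8000 8.0000]
After op 2 sync(2): ref=4.0000 raw=[5.0000 4.8000 4.0000]
After op 3 tick(6): ref=10.0000 raw=[12.5000 12.0000 16.0000]
Drift of clock 1 after op 3: 12.0000 - 10.0000 = 2.0000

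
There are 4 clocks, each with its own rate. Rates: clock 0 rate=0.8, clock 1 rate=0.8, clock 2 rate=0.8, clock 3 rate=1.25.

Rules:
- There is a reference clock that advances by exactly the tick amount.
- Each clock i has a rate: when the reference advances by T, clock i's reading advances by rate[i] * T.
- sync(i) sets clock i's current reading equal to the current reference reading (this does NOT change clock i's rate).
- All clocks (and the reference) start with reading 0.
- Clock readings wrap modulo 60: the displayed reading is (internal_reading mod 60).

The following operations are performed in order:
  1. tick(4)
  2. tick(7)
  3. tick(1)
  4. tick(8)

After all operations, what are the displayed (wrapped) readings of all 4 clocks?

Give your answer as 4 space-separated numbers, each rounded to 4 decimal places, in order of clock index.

After op 1 tick(4): ref=4.0000 raw=[3.2000 3.2000 3.2000 5.0000]
After op 2 tick(7): ref=11.0000 raw=[8.8000 8.8000 8.8000 13.7500]
After op 3 tick(1): ref=12.0000 raw=[9.6000 9.6000 9.6000 15.0000]
After op 4 tick(8): ref=20.0000 raw=[16.0000 16.0000 16.0000 25.0000]
Wrap final raw readings (mod 60): 16.0000 mod 60 = 16.0000; 16.0000 mod 60 = 16.0000; 16.0000 mod 60 = 16.0000; 25.0000 mod 60 = 25.0000

Answer: 16.0000 16.0000 16.0000 25.0000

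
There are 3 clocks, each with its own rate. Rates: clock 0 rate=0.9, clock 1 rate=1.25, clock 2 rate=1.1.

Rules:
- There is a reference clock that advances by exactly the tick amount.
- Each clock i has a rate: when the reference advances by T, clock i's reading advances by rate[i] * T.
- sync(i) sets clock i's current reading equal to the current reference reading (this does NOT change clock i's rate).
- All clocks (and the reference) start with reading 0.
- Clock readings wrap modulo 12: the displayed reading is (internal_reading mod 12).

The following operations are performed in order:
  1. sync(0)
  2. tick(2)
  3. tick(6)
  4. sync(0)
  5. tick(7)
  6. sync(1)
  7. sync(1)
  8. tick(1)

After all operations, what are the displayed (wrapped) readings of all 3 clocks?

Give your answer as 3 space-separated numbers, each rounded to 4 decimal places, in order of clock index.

Answer: 3.2000 4.2500 5.6000

Derivation:
After op 1 sync(0): ref=0.0000 raw=[0.0000 0.0000 0.0000]
After op 2 tick(2): ref=2.0000 raw=[1.8000 2.5000 2.2000]
After op 3 tick(6): ref=8.0000 raw=[7.2000 10.0000 8.8000]
After op 4 sync(0): ref=8.0000 raw=[8.0000 10.0000 8.8000]
After op 5 tick(7): ref=15.0000 raw=[14.3000 18.7500 16.5000]
After op 6 sync(1): ref=15.0000 raw=[14.3000 15.0000 16.5000]
After op 7 sync(1): ref=15.0000 raw=[14.3000 15.0000 16.5000]
After op 8 tick(1): ref=16.0000 raw=[15.2000 16.2500 17.6000]
Wrap final raw readings (mod 12): 15.2000 mod 12 = 3.2000; 16.2500 mod 12 = 4.2500; 17.6000 mod 12 = 5.6000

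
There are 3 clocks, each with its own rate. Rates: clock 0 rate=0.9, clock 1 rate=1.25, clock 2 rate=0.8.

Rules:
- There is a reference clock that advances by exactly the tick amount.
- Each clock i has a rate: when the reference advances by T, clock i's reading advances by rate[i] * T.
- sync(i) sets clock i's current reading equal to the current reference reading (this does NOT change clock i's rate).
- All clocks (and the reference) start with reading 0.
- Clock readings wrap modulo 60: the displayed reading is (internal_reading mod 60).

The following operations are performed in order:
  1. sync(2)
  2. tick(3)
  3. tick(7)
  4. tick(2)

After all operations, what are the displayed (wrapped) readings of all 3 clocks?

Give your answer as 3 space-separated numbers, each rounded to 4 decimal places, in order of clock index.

After op 1 sync(2): ref=0.0000 raw=[0.0000 0.0000 0.0000]
After op 2 tick(3): ref=3.0000 raw=[2.7000 3.7500 2.4000]
After op 3 tick(7): ref=10.0000 raw=[9.0000 12.5000 8.0000]
After op 4 tick(2): ref=12.0000 raw=[10.8000 15.0000 9.6000]
Wrap final raw readings (mod 60): 10.8000 mod 60 = 10.8000; 15.0000 mod 60 = 15.0000; 9.6000 mod 60 = 9.6000

Answer: 10.8000 15.0000 9.6000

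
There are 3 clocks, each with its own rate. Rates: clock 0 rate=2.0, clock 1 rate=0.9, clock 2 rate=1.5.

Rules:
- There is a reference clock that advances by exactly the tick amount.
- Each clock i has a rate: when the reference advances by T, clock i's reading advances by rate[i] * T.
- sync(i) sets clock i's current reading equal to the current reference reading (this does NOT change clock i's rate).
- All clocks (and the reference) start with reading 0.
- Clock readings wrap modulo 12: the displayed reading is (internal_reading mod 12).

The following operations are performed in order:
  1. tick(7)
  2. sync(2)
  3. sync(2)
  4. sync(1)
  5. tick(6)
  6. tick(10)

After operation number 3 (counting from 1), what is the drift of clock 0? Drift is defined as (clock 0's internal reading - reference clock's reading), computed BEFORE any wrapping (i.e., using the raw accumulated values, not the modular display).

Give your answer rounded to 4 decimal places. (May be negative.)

Answer: 7.0000

Derivation:
After op 1 tick(7): ref=7.0000 raw=[14.0000 6.3000 10.5000]
After op 2 sync(2): ref=7.0000 raw=[14.0000 6.3000 7.0000]
After op 3 sync(2): ref=7.0000 raw=[14.0000 6.3000 7.0000]
Drift of clock 0 after op 3: 14.0000 - 7.0000 = 7.0000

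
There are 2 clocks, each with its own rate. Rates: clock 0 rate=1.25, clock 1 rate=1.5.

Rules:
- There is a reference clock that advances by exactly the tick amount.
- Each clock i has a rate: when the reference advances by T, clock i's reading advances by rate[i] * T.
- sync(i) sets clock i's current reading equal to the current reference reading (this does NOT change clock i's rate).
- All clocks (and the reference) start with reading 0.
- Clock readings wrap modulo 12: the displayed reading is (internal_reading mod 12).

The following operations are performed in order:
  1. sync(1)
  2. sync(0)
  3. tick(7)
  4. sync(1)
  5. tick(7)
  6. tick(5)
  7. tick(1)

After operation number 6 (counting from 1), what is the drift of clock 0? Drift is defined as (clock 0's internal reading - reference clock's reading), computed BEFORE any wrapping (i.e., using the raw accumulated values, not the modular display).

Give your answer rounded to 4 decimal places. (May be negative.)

After op 1 sync(1): ref=0.0000 raw=[0.0000 0.0000]
After op 2 sync(0): ref=0.0000 raw=[0.0000 0.0000]
After op 3 tick(7): ref=7.0000 raw=[8.7500 10.5000]
After op 4 sync(1): ref=7.0000 raw=[8.7500 7.0000]
After op 5 tick(7): ref=14.0000 raw=[17.5000 17.5000]
After op 6 tick(5): ref=19.0000 raw=[23.7500 25.0000]
Drift of clock 0 after op 6: 23.7500 - 19.0000 = 4.7500

Answer: 4.7500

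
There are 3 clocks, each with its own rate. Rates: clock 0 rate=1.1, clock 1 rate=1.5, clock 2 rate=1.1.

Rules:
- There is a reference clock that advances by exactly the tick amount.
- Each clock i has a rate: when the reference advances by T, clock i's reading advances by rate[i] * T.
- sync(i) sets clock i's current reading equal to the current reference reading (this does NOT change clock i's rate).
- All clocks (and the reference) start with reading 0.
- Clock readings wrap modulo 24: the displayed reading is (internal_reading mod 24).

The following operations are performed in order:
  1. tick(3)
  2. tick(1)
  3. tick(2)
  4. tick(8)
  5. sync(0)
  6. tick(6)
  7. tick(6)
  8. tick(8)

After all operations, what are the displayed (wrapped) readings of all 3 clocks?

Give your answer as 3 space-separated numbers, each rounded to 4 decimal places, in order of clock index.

After op 1 tick(3): ref=3.0000 raw=[3.3000 4.5000 3.3000]
After op 2 tick(1): ref=4.0000 raw=[4.4000 6.0000 4.4000]
After op 3 tick(2): ref=6.0000 raw=[6.6000 9.0000 6.6000]
After op 4 tick(8): ref=14.0000 raw=[15.4000 21.0000 15.4000]
After op 5 sync(0): ref=14.0000 raw=[14.0000 21.0000 15.4000]
After op 6 tick(6): ref=20.0000 raw=[20.6000 30.0000 22.0000]
After op 7 tick(6): ref=26.0000 raw=[27.2000 39.0000 28.6000]
After op 8 tick(8): ref=34.0000 raw=[36.0000 51.0000 37.4000]
Wrap final raw readings (mod 24): 36.0000 mod 24 = 12.0000; 51.0000 mod 24 = 3.0000; 37.4000 mod 24 = 13.4000

Answer: 12.0000 3.0000 13.4000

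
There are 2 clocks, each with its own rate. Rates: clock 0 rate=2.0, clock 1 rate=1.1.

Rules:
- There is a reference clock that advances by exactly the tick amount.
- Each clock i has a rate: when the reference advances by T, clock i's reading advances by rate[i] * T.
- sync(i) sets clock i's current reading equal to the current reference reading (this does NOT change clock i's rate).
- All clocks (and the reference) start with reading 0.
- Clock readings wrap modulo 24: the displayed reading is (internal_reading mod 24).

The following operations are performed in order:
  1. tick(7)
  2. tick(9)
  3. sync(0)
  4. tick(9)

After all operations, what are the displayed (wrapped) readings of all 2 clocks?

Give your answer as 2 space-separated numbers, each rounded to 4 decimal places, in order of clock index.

Answer: 10.0000 3.5000

Derivation:
After op 1 tick(7): ref=7.0000 raw=[14.0000 7.7000]
After op 2 tick(9): ref=16.0000 raw=[32.0000 17.6000]
After op 3 sync(0): ref=16.0000 raw=[16.0000 17.6000]
After op 4 tick(9): ref=25.0000 raw=[34.0000 27.5000]
Wrap final raw readings (mod 24): 34.0000 mod 24 = 10.0000; 27.5000 mod 24 = 3.5000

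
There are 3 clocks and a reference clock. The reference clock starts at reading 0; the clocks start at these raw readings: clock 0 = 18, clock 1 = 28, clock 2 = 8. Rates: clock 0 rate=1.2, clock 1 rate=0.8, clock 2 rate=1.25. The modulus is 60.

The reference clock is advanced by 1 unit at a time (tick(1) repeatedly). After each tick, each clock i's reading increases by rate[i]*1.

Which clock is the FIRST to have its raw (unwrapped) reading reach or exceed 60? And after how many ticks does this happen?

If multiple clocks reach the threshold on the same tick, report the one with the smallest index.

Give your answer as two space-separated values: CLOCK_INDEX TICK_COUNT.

clock 0: start=18, rate=1.2, needs 60-18 = 42; ticks = ceil(42/1.2) = ceil(35.0000) = 35; reading at tick 35 = 18 + 1.2*35 = 60.0000
clock 1: start=28, rate=0.8, needs 60-28 = 32; ticks = ceil(32/0.8) = ceil(40.0000) = 40; reading at tick 40 = 28 + 0.8*40 = 60.0000
clock 2: start=8, rate=1.25, needs 60-8 = 52; ticks = ceil(52/1.25) = ceil(41.6000) = 42; reading at tick 42 = 8 + 1.25*42 = 60.5000
Minimum tick count = 35; winners = [0]; smallest index = 0

Answer: 0 35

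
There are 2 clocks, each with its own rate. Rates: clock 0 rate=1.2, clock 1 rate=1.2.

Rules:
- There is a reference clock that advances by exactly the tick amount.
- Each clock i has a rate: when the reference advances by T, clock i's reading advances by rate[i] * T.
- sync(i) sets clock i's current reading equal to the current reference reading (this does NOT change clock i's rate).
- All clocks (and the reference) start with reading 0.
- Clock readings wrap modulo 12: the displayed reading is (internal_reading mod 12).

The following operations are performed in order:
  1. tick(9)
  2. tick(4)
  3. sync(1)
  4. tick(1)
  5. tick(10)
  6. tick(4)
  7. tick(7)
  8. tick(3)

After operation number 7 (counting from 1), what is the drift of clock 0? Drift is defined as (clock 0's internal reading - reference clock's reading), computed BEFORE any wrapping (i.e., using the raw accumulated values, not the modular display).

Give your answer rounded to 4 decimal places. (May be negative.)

Answer: 7.0000

Derivation:
After op 1 tick(9): ref=9.0000 raw=[10.8000 10.8000]
After op 2 tick(4): ref=13.0000 raw=[15.6000 15.6000]
After op 3 sync(1): ref=13.0000 raw=[15.6000 13.0000]
After op 4 tick(1): ref=14.0000 raw=[16.8000 14.2000]
After op 5 tick(10): ref=24.0000 raw=[28.8000 26.2000]
After op 6 tick(4): ref=28.0000 raw=[33.6000 31.0000]
After op 7 tick(7): ref=35.0000 raw=[42.0000 39.4000]
Drift of clock 0 after op 7: 42.0000 - 35.0000 = 7.0000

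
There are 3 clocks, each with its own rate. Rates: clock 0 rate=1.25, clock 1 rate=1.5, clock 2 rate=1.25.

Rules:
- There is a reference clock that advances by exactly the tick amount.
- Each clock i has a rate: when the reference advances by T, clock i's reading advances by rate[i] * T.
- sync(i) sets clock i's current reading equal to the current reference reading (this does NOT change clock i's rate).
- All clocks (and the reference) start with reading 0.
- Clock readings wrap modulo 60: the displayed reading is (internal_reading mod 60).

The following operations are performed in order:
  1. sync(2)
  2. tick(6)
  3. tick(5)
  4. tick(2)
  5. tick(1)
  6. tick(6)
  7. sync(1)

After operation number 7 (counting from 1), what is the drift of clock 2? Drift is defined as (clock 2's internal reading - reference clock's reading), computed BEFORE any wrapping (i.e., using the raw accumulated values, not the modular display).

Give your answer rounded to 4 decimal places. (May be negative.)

After op 1 sync(2): ref=0.0000 raw=[0.0000 0.0000 0.0000]
After op 2 tick(6): ref=6.0000 raw=[7.5000 9.0000 7.5000]
After op 3 tick(5): ref=11.0000 raw=[13.7500 16.5000 13.7500]
After op 4 tick(2): ref=13.0000 raw=[16.2500 19.5000 16.2500]
After op 5 tick(1): ref=14.0000 raw=[17.5000 21.0000 17.5000]
After op 6 tick(6): ref=20.0000 raw=[25.0000 30.0000 25.0000]
After op 7 sync(1): ref=20.0000 raw=[25.0000 20.0000 25.0000]
Drift of clock 2 after op 7: 25.0000 - 20.0000 = 5.0000

Answer: 5.0000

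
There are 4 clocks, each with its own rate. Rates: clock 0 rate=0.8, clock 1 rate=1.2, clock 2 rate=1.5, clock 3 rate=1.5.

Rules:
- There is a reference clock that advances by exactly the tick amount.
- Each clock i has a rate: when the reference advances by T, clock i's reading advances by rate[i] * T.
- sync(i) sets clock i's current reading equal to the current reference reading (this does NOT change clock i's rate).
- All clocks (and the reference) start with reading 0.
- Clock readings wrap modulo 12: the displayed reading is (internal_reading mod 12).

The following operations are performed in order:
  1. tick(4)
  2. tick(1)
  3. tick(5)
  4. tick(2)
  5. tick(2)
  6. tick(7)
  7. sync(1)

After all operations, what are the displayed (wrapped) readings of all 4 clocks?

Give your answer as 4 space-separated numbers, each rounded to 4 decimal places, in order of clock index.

After op 1 tick(4): ref=4.0000 raw=[3.2000 4.8000 6.0000 6.0000]
After op 2 tick(1): ref=5.0000 raw=[4.0000 6.0000 7.5000 7.5000]
After op 3 tick(5): ref=10.0000 raw=[8.0000 12.0000 15.0000 15.0000]
After op 4 tick(2): ref=12.0000 raw=[9.6000 14.4000 18.0000 18.0000]
After op 5 tick(2): ref=14.0000 raw=[11.2000 16.8000 21.0000 21.0000]
After op 6 tick(7): ref=21.0000 raw=[16.8000 25.2000 31.5000 31.5000]
After op 7 sync(1): ref=21.0000 raw=[16.8000 21.0000 31.5000 31.5000]
Wrap final raw readings (mod 12): 16.8000 mod 12 = 4.8000; 21.0000 mod 12 = 9.0000; 31.5000 mod 12 = 7.5000; 31.5000 mod 12 = 7.5000

Answer: 4.8000 9.0000 7.5000 7.5000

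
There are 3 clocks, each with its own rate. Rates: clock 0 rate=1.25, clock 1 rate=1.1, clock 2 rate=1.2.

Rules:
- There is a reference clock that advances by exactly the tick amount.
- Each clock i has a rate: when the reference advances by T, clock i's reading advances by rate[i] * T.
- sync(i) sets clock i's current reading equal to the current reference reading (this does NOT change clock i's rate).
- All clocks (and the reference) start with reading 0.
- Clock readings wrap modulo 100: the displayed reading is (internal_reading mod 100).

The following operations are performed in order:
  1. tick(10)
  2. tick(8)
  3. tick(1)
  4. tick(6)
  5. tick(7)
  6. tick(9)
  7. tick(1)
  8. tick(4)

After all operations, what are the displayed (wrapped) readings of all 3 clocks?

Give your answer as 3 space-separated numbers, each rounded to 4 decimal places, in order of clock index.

After op 1 tick(10): ref=10.0000 raw=[12.5000 11.0000 12.0000]
After op 2 tick(8): ref=18.0000 raw=[22.5000 19.8000 21.6000]
After op 3 tick(1): ref=19.0000 raw=[23.7500 20.9000 22.8000]
After op 4 tick(6): ref=25.0000 raw=[31.2500 27.5000 30.0000]
After op 5 tick(7): ref=32.0000 raw=[40.0000 35.2000 38.4000]
After op 6 tick(9): ref=41.0000 raw=[51.2500 45.1000 49.2000]
After op 7 tick(1): ref=42.0000 raw=[52.5000 46.2000 50.4000]
After op 8 tick(4): ref=46.0000 raw=[57.5000 50.6000 55.2000]
Wrap final raw readings (mod 100): 57.5000 mod 100 = 57.5000; 50.6000 mod 100 = 50.6000; 55.2000 mod 100 = 55.2000

Answer: 57.5000 50.6000 55.2000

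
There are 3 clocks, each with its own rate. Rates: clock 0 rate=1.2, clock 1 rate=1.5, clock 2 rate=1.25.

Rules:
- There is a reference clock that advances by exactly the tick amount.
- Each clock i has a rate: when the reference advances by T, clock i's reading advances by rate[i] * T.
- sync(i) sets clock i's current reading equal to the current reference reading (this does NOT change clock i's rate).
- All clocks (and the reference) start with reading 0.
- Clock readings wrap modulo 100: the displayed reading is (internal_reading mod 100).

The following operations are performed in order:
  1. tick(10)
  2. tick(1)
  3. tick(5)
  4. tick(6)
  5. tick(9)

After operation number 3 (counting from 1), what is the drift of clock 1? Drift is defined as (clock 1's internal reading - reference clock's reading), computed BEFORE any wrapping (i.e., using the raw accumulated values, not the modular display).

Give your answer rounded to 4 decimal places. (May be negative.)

Answer: 8.0000

Derivation:
After op 1 tick(10): ref=10.0000 raw=[12.0000 15.0000 12.5000]
After op 2 tick(1): ref=11.0000 raw=[13.2000 16.5000 13.7500]
After op 3 tick(5): ref=16.0000 raw=[19.2000 24.0000 20.0000]
Drift of clock 1 after op 3: 24.0000 - 16.0000 = 8.0000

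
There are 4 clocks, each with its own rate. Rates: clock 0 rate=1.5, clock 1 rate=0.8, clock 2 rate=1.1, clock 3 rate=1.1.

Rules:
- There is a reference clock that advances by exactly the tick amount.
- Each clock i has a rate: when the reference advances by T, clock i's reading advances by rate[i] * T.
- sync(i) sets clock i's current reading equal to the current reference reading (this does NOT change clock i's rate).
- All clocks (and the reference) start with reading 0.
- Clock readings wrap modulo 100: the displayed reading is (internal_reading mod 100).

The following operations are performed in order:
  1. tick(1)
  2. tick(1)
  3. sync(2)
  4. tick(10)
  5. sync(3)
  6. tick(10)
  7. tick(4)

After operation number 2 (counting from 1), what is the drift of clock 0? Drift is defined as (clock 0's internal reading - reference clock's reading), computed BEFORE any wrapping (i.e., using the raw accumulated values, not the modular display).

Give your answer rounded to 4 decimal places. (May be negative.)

Answer: 1.0000

Derivation:
After op 1 tick(1): ref=1.0000 raw=[1.5000 0.8000 1.1000 1.1000]
After op 2 tick(1): ref=2.0000 raw=[3.0000 1.6000 2.2000 2.2000]
Drift of clock 0 after op 2: 3.0000 - 2.0000 = 1.0000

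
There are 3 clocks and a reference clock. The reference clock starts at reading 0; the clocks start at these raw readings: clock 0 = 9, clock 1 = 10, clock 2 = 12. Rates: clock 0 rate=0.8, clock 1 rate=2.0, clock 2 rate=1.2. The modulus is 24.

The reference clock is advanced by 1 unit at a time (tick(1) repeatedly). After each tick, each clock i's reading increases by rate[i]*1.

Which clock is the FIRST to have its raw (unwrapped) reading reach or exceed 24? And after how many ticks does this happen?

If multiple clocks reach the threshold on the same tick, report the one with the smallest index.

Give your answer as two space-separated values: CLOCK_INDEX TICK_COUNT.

Answer: 1 7

Derivation:
clock 0: start=9, rate=0.8, needs 24-9 = 15; ticks = ceil(15/0.8) = ceil(18.7500) = 19; reading at tick 19 = 9 + 0.8*19 = 24.2000
clock 1: start=10, rate=2.0, needs 24-10 = 14; ticks = ceil(14/2.0) = ceil(7.0000) = 7; reading at tick 7 = 10 + 2.0*7 = 24.0000
clock 2: start=12, rate=1.2, needs 24-12 = 12; ticks = ceil(12/1.2) = ceil(10.0000) = 10; reading at tick 10 = 12 + 1.2*10 = 24.0000
Minimum tick count = 7; winners = [1]; smallest index = 1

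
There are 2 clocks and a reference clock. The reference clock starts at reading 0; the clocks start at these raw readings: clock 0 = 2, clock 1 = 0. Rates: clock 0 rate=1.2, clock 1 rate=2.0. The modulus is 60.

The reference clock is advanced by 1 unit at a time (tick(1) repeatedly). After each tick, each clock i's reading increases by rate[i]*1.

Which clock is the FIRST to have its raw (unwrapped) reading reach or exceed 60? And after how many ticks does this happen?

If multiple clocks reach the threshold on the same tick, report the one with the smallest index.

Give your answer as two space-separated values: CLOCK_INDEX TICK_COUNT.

Answer: 1 30

Derivation:
clock 0: start=2, rate=1.2, needs 60-2 = 58; ticks = ceil(58/1.2) = ceil(48.3333) = 49; reading at tick 49 = 2 + 1.2*49 = 60.8000
clock 1: start=0, rate=2.0, needs 60-0 = 60; ticks = ceil(60/2.0) = ceil(30.0000) = 30; reading at tick 30 = 0 + 2.0*30 = 60.0000
Minimum tick count = 30; winners = [1]; smallest index = 1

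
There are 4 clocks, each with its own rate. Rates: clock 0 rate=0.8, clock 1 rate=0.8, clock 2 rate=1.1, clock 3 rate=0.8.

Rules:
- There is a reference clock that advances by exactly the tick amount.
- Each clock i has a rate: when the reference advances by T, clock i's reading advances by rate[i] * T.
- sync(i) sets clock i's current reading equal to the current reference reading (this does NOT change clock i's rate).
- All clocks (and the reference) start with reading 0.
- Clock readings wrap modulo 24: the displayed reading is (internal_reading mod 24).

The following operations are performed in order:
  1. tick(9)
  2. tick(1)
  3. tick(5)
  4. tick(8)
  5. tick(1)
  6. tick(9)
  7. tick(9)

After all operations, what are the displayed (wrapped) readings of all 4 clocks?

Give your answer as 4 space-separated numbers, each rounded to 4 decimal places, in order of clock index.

Answer: 9.6000 9.6000 22.2000 9.6000

Derivation:
After op 1 tick(9): ref=9.0000 raw=[7.2000 7.2000 9.9000 7.2000]
After op 2 tick(1): ref=10.0000 raw=[8.0000 8.0000 11.0000 8.0000]
After op 3 tick(5): ref=15.0000 raw=[12.0000 12.0000 16.5000 12.0000]
After op 4 tick(8): ref=23.0000 raw=[18.4000 18.4000 25.3000 18.4000]
After op 5 tick(1): ref=24.0000 raw=[19.2000 19.2000 26.4000 19.2000]
After op 6 tick(9): ref=33.0000 raw=[26.4000 26.4000 36.3000 26.4000]
After op 7 tick(9): ref=42.0000 raw=[33.6000 33.6000 46.2000 33.6000]
Wrap final raw readings (mod 24): 33.6000 mod 24 = 9.6000; 33.6000 mod 24 = 9.6000; 46.2000 mod 24 = 22.2000; 33.6000 mod 24 = 9.6000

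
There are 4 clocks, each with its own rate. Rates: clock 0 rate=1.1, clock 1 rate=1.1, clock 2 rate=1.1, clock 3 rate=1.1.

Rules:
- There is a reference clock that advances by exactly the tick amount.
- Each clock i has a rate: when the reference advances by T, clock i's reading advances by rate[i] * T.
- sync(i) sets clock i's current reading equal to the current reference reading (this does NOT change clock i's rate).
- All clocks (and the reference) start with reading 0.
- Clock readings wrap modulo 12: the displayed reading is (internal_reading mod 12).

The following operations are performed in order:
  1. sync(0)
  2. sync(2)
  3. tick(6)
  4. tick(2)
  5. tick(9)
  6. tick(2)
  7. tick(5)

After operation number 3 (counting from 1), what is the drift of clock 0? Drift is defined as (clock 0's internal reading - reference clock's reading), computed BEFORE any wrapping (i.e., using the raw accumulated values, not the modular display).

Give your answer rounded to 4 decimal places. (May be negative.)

Answer: 0.6000

Derivation:
After op 1 sync(0): ref=0.0000 raw=[0.0000 0.0000 0.0000 0.0000]
After op 2 sync(2): ref=0.0000 raw=[0.0000 0.0000 0.0000 0.0000]
After op 3 tick(6): ref=6.0000 raw=[6.6000 6.6000 6.6000 6.6000]
Drift of clock 0 after op 3: 6.6000 - 6.0000 = 0.6000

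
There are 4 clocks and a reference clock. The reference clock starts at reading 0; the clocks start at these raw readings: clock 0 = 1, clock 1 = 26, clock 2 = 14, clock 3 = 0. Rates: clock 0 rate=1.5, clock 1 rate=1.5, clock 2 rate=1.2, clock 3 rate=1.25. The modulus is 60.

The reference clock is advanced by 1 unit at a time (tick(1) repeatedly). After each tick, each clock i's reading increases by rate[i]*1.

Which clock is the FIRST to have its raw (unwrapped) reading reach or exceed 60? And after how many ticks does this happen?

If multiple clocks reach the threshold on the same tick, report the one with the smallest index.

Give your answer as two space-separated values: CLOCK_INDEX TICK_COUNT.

clock 0: start=1, rate=1.5, needs 60-1 = 59; ticks = ceil(59/1.5) = ceil(39.3333) = 40; reading at tick 40 = 1 + 1.5*40 = 61.0000
clock 1: start=26, rate=1.5, needs 60-26 = 34; ticks = ceil(34/1.5) = ceil(22.6667) = 23; reading at tick 23 = 26 + 1.5*23 = 60.5000
clock 2: start=14, rate=1.2, needs 60-14 = 46; ticks = ceil(46/1.2) = ceil(38.3333) = 39; reading at tick 39 = 14 + 1.2*39 = 60.8000
clock 3: start=0, rate=1.25, needs 60-0 = 60; ticks = ceil(60/1.25) = ceil(48.0000) = 48; reading at tick 48 = 0 + 1.25*48 = 60.0000
Minimum tick count = 23; winners = [1]; smallest index = 1

Answer: 1 23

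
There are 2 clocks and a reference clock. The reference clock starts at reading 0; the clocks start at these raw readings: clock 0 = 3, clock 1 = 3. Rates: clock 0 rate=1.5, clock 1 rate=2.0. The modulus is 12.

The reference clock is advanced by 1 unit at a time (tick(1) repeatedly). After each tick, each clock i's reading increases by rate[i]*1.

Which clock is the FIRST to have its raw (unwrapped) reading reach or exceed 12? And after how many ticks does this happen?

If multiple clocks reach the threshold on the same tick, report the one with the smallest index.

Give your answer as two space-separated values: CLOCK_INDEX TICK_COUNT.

clock 0: start=3, rate=1.5, needs 12-3 = 9; ticks = ceil(9/1.5) = ceil(6.0000) = 6; reading at tick 6 = 3 + 1.5*6 = 12.0000
clock 1: start=3, rate=2.0, needs 12-3 = 9; ticks = ceil(9/2.0) = ceil(4.5000) = 5; reading at tick 5 = 3 + 2.0*5 = 13.0000
Minimum tick count = 5; winners = [1]; smallest index = 1

Answer: 1 5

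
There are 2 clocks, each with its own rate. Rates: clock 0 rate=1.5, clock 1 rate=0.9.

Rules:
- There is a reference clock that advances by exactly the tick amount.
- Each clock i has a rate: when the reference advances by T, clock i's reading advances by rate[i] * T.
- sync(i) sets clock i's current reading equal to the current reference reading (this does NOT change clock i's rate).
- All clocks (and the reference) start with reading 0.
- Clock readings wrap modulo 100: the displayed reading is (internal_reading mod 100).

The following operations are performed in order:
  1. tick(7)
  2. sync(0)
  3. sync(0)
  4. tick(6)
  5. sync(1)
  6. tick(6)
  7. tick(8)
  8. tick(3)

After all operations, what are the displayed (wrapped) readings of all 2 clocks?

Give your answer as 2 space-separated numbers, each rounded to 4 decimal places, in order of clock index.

Answer: 41.5000 28.3000

Derivation:
After op 1 tick(7): ref=7.0000 raw=[10.5000 6.3000]
After op 2 sync(0): ref=7.0000 raw=[7.0000 6.3000]
After op 3 sync(0): ref=7.0000 raw=[7.0000 6.3000]
After op 4 tick(6): ref=13.0000 raw=[16.0000 11.7000]
After op 5 sync(1): ref=13.0000 raw=[16.0000 13.0000]
After op 6 tick(6): ref=19.0000 raw=[25.0000 18.4000]
After op 7 tick(8): ref=27.0000 raw=[37.0000 25.6000]
After op 8 tick(3): ref=30.0000 raw=[41.5000 28.3000]
Wrap final raw readings (mod 100): 41.5000 mod 100 = 41.5000; 28.3000 mod 100 = 28.3000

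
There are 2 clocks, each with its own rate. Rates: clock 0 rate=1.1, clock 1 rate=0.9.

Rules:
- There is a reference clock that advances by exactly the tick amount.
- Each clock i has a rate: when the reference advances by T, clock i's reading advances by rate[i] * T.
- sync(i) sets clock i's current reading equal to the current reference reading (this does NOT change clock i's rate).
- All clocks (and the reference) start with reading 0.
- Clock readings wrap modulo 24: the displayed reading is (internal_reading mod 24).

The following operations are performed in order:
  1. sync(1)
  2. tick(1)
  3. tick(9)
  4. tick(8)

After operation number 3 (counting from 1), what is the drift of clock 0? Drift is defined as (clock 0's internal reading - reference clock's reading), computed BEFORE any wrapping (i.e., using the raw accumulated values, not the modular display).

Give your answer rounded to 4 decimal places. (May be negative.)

After op 1 sync(1): ref=0.0000 raw=[0.0000 0.0000]
After op 2 tick(1): ref=1.0000 raw=[1.1000 0.9000]
After op 3 tick(9): ref=10.0000 raw=[11.0000 9.0000]
Drift of clock 0 after op 3: 11.0000 - 10.0000 = 1.0000

Answer: 1.0000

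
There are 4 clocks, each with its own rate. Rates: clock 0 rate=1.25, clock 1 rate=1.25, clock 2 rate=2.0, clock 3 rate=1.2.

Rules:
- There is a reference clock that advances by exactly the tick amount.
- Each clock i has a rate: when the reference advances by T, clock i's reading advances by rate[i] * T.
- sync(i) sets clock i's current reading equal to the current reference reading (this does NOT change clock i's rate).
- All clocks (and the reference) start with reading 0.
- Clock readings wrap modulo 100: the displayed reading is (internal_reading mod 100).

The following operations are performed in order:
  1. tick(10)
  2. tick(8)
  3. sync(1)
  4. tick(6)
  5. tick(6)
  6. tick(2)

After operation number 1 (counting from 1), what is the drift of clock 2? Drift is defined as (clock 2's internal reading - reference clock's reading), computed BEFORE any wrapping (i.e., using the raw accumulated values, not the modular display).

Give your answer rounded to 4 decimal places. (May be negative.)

Answer: 10.0000

Derivation:
After op 1 tick(10): ref=10.0000 raw=[12.5000 12.5000 20.0000 12.0000]
Drift of clock 2 after op 1: 20.0000 - 10.0000 = 10.0000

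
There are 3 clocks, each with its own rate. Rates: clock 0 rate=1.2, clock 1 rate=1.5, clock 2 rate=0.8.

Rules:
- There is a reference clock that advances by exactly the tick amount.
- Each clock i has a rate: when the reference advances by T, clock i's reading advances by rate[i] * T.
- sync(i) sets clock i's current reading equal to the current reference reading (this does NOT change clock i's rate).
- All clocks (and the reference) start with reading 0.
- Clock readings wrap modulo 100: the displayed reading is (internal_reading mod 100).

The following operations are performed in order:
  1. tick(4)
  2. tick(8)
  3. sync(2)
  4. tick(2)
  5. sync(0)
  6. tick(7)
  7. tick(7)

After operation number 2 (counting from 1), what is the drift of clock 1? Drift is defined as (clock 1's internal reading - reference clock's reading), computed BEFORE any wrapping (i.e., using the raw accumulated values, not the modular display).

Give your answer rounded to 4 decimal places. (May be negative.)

Answer: 6.0000

Derivation:
After op 1 tick(4): ref=4.0000 raw=[4.8000 6.0000 3.2000]
After op 2 tick(8): ref=12.0000 raw=[14.4000 18.0000 9.6000]
Drift of clock 1 after op 2: 18.0000 - 12.0000 = 6.0000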